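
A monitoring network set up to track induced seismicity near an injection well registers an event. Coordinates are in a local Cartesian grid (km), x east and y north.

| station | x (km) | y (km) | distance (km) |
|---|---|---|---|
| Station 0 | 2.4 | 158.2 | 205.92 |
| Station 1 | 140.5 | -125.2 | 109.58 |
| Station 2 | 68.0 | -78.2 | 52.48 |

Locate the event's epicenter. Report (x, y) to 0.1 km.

x ≈ 87.3 km, y ≈ -29.4 km

Circle about each station: (x − 2.4)² + (y − 158.2)² = 205.92²; (x − 140.5)² + (y + 125.2)² = 109.58²; (x − 68.0)² + (y + 78.2)² = 52.48².
Subtracting pairs of circle equations eliminates x²+y² and gives linear equations (the radical axes):
276.2 x − 566.8 y = 40777.56
131.2 x − 472.8 y = 25355.14
Solving the 2×2 system: x ≈ 87.3, y ≈ -29.4 km.
Check against Station 0 (with the unrounded x, y): √((x − 2.4)²+(y − 158.2)²) = 205.92 ≈ 205.92 km. ✓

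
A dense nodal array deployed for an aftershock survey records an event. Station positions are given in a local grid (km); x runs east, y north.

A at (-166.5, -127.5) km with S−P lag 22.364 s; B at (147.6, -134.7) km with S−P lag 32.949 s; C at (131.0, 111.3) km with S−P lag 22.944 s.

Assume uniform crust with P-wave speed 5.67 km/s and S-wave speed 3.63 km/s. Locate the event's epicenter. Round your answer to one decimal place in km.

x ≈ -99.3 km, y ≈ 87.9 km

Distance from S−P lag: d = Δt · v_P v_S / (v_P − v_S) = Δt · (5.67·3.63)/(5.67−3.63) ≈ 10.0893·Δt.
So d_A = 225.64, d_B = 332.43, d_C = 231.49 km.
Circle about each station: (x + 166.5)² + (y + 127.5)² = 225.64²; (x − 147.6)² + (y + 134.7)² = 332.43²; (x − 131.0)² + (y − 111.3)² = 231.49².
Subtracting the A equation from the B and C equations removes the quadratic terms:
628.2 x − 14.4 y = -63644.95
595.0 x + 477.6 y = -17104.02
Solving the 2×2 system: x ≈ -99.3, y ≈ 87.9 km.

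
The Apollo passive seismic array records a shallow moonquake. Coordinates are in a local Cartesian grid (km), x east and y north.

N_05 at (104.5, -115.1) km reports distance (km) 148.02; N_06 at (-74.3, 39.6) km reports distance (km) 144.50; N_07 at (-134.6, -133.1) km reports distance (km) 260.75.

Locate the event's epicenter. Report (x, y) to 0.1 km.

x ≈ 69.8 km, y ≈ 28.8 km

Circle about each station: (x − 104.5)² + (y + 115.1)² = 148.02²; (x + 74.3)² + (y − 39.6)² = 144.50²; (x + 134.6)² + (y + 133.1)² = 260.75².
Subtracting pairs of circle equations eliminates x²+y² and gives linear equations (the radical axes):
-357.6 x + 309.4 y = -16049.94
-478.2 x − 36.0 y = -34416.13
Solving the 2×2 system: x ≈ 69.8, y ≈ 28.8 km.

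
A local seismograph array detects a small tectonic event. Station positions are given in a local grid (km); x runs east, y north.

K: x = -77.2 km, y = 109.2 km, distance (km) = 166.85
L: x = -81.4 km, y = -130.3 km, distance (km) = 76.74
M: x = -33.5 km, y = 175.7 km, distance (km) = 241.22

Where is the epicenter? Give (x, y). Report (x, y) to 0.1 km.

Circle about each station: (x + 77.2)² + (y − 109.2)² = 166.85²; (x + 81.4)² + (y + 130.3)² = 76.74²; (x + 33.5)² + (y − 175.7)² = 241.22².
Subtracting pairs of circle equations eliminates x²+y² and gives linear equations (the radical axes):
-8.4 x − 479.0 y = 27669.46
87.4 x + 133.0 y = -16239.91
Solving the 2×2 system: x ≈ -100.6, y ≈ -56.0 km.

-100.6 km east, -56.0 km north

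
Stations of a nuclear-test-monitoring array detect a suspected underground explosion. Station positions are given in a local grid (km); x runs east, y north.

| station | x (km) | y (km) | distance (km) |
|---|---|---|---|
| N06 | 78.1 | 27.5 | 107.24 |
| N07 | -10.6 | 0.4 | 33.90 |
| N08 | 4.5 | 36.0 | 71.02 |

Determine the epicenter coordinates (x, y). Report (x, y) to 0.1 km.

Circle about each station: (x − 78.1)² + (y − 27.5)² = 107.24²; (x + 10.6)² + (y − 0.4)² = 33.90²; (x − 4.5)² + (y − 36.0)² = 71.02².
Subtracting the N06 equation from the N07 and N08 equations removes the quadratic terms:
-177.4 x − 54.2 y = 3607.87
-147.2 x + 17.0 y = 916.97
Solving the 2×2 system: x ≈ -10.1, y ≈ -33.5 km.
Check against N06 (with the unrounded x, y): √((x − 78.1)²+(y − 27.5)²) = 107.24 ≈ 107.24 km. ✓

(-10.1, -33.5)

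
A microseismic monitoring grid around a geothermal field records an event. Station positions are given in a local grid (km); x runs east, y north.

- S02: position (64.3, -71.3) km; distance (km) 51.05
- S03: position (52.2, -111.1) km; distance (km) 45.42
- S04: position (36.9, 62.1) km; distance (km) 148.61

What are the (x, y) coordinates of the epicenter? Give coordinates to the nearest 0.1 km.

Circle about each station: (x − 64.3)² + (y + 71.3)² = 51.05²; (x − 52.2)² + (y + 111.1)² = 45.42²; (x − 36.9)² + (y − 62.1)² = 148.61².
Subtracting pairs of circle equations eliminates x²+y² and gives linear equations (the radical axes):
-24.2 x − 79.6 y = 6393.00
-54.8 x + 266.8 y = -23478.99
Solving the 2×2 system: x ≈ 15.1, y ≈ -84.9 km.
Check against S02 (with the unrounded x, y): √((x − 64.3)²+(y + 71.3)²) = 51.05 ≈ 51.05 km. ✓

15.1 km east, -84.9 km north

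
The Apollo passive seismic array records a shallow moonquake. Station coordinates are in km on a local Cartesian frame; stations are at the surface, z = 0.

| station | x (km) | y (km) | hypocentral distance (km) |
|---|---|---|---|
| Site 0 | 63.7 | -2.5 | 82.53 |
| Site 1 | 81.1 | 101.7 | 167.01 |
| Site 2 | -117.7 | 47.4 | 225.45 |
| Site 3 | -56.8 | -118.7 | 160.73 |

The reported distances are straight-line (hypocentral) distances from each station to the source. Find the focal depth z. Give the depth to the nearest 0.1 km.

Each station gives a sphere (x−x_i)² + (y−y_i)² + z² = d_i² (stations at z=0).
Subtracting the Site 0 sphere from Site 1 and Site 2: z² cancels, leaving linear equations in x and y:
34.8 x + 208.4 y = -8224.98
-362.8 x + 99.8 y = -31980.39
Solving: x ≈ 73.898, y ≈ -51.807 km (keep extra digits for the depth step; rounded: 73.9, -51.8).
Then from the Site 0 sphere: z² = 82.53² − (x − 63.7)² − (y + 2.5)² with x = 73.898, y = -51.807, so z ≈ 65.391 ≈ 65.4 km.

depth ≈ 65.4 km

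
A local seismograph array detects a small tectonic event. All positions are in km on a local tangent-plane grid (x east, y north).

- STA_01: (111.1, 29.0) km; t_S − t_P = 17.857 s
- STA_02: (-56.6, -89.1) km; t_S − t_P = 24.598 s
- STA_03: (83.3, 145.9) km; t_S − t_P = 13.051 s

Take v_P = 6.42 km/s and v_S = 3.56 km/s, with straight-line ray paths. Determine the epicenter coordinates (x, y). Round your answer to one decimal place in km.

Distance from S−P lag: d = Δt · v_P v_S / (v_P − v_S) = Δt · (6.42·3.56)/(6.42−3.56) ≈ 7.9913·Δt.
So d_STA_01 = 142.70, d_STA_02 = 196.57, d_STA_03 = 104.29 km.
Circle about each station: (x − 111.1)² + (y − 29.0)² = 142.70²; (x + 56.6)² + (y + 89.1)² = 196.57²; (x − 83.3)² + (y − 145.9)² = 104.29².
Subtracting the STA_01 equation from the STA_02 and STA_03 equations removes the quadratic terms:
-335.4 x − 236.2 y = -20318.31
-55.6 x + 233.8 y = 24528.38
Solving the 2×2 system: x ≈ -11.4, y ≈ 102.2 km.

(-11.4, 102.2)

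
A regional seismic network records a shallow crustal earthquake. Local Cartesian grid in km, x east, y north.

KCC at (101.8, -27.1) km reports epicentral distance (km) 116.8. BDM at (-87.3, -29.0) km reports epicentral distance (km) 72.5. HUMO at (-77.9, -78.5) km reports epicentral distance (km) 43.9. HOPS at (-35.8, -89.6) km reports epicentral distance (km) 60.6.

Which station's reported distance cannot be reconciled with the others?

HUMO

Solve using three stations at a time. Using KCC, BDM, HOPS (subtract circle equations pairwise → linear system) gives (x, y) ≈ (-14.9, -32.7).
Distances from that point to each station vs reported:
  KCC: calculated 116.8 vs reported 116.8 → residual 0.0 km
  BDM: calculated 72.5 vs reported 72.5 → residual 0.0 km
  HUMO: calculated 77.9 vs reported 43.9 → residual 34.0 km
  HOPS: calculated 60.6 vs reported 60.6 → residual 0.0 km
KCC, BDM, HOPS are mutually consistent (residuals ≈ 0); HUMO is off by 34.0 km.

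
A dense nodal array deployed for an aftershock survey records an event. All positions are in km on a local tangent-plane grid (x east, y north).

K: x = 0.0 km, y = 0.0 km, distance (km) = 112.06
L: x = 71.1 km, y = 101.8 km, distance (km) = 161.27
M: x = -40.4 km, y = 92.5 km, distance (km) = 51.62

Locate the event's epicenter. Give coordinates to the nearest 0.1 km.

Circle about each station: x² + y² = 112.06²; (x − 71.1)² + (y − 101.8)² = 161.27²; (x + 40.4)² + (y − 92.5)² = 51.62².
Subtracting the K equation from the L and M equations removes the quadratic terms:
142.2 x + 203.6 y = 1967.88
-80.8 x + 185.0 y = 20081.23
Solving the 2×2 system: x ≈ -87.1, y ≈ 70.5 km.
Check against K (with the unrounded x, y): √(x²+y²) = 112.06 ≈ 112.06 km. ✓

-87.1 km east, 70.5 km north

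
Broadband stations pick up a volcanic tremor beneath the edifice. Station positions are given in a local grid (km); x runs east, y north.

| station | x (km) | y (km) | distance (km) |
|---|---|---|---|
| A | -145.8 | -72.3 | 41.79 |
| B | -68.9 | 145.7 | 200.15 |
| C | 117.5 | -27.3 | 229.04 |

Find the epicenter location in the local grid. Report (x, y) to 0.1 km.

(-110.4, -50.1)

Circle about each station: (x + 145.8)² + (y + 72.3)² = 41.79²; (x + 68.9)² + (y − 145.7)² = 200.15²; (x − 117.5)² + (y + 27.3)² = 229.04².
Subtracting pairs of circle equations eliminates x²+y² and gives linear equations (the radical axes):
153.8 x + 436.0 y = -38822.85
526.6 x + 90.0 y = -62646.31
Solving the 2×2 system: x ≈ -110.4, y ≈ -50.1 km.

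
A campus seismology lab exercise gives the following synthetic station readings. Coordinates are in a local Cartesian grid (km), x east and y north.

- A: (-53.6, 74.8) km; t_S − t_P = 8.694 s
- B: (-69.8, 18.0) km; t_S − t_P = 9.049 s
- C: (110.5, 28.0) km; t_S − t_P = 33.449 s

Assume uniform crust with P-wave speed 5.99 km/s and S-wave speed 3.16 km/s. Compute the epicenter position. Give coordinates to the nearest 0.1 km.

Distance from S−P lag: d = Δt · v_P v_S / (v_P − v_S) = Δt · (5.99·3.16)/(5.99−3.16) ≈ 6.6885·Δt.
So d_A = 58.15, d_B = 60.52, d_C = 223.72 km.
Circle about each station: (x + 53.6)² + (y − 74.8)² = 58.15²; (x + 69.8)² + (y − 18.0)² = 60.52²; (x − 110.5)² + (y − 28.0)² = 223.72².
Subtracting pairs of circle equations eliminates x²+y² and gives linear equations (the radical axes):
-32.4 x − 113.6 y = -3553.21
328.2 x − 93.6 y = -42142.97
Solving the 2×2 system: x ≈ -110.5, y ≈ 62.8 km.

x ≈ -110.5 km, y ≈ 62.8 km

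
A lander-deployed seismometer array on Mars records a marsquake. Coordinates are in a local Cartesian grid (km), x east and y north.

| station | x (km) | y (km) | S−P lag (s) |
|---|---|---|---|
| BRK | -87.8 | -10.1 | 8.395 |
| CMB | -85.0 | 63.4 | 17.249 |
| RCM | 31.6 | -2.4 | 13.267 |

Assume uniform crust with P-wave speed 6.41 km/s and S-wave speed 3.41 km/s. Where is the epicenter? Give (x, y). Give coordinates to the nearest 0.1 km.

x ≈ -48.3 km, y ≈ -56.8 km

Distance from S−P lag: d = Δt · v_P v_S / (v_P − v_S) = Δt · (6.41·3.41)/(6.41−3.41) ≈ 7.2860·Δt.
So d_BRK = 61.17, d_CMB = 125.68, d_RCM = 96.66 km.
Circle about each station: (x + 87.8)² + (y + 10.1)² = 61.17²; (x + 85.0)² + (y − 63.4)² = 125.68²; (x − 31.6)² + (y + 2.4)² = 96.66².
Subtracting the BRK equation from the CMB and RCM equations removes the quadratic terms:
5.6 x + 147.0 y = -8619.98
238.8 x + 15.4 y = -12407.92
Solving the 2×2 system: x ≈ -48.3, y ≈ -56.8 km.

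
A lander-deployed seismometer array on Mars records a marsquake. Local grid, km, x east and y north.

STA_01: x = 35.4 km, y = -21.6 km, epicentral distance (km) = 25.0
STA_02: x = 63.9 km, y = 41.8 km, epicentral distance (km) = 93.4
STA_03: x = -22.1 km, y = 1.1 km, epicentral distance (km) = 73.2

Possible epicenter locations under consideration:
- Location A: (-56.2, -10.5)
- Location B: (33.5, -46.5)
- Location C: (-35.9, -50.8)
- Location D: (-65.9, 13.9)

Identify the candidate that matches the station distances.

For each candidate, compare |candidate − station| to the reported distance:
Location A: residuals STA_01 67.3, STA_02 37.6, STA_03 37.2 → max 67.3 km
Location B: residuals STA_01 0.0, STA_02 0.0, STA_03 0.0 → max 0.0 km
Location C: residuals STA_01 52.0, STA_02 42.7, STA_03 19.5 → max 52.0 km
Location D: residuals STA_01 82.3, STA_02 39.4, STA_03 27.6 → max 82.3 km
Only Location B has all residuals ≈ 0.

Location B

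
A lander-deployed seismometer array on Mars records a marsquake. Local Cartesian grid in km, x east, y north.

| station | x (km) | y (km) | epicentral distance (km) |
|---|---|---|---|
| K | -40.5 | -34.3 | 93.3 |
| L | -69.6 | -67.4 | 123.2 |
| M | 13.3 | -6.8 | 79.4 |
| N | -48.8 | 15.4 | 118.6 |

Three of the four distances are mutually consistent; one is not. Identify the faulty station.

M

Solve using three stations at a time. Using K, L, N (subtract circle equations pairwise → linear system) gives (x, y) ≈ (52.1, -47.2).
Distances from that point to each station vs reported:
  K: calculated 93.5 vs reported 93.3 → residual 0.2 km
  L: calculated 123.3 vs reported 123.2 → residual 0.1 km
  M: calculated 56.0 vs reported 79.4 → residual 23.4 km
  N: calculated 118.7 vs reported 118.6 → residual 0.1 km
K, L, N are mutually consistent (residuals ≈ 0); M is off by 23.4 km.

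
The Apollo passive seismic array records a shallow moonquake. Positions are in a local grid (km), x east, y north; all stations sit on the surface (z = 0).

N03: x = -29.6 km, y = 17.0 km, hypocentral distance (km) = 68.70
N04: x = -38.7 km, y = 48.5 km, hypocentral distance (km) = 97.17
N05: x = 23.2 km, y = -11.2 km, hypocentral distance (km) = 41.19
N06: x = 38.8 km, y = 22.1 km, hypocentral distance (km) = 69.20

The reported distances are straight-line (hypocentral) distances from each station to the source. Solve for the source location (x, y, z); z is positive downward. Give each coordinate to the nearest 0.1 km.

x ≈ 7.8 km, y ≈ -30.1 km, depth ≈ 33.2 km

Each station gives a sphere (x−x_i)² + (y−y_i)² + z² = d_i² (stations at z=0).
Subtracting the N03 sphere from N04 and N05: z² cancels, leaving linear equations in x and y:
-18.2 x + 63.0 y = -2037.54
105.6 x − 56.4 y = 2521.59
Solving: x ≈ 7.810, y ≈ -30.086 km (keep extra digits for the depth step; rounded: 7.8, -30.1).
Then from the N03 sphere: z² = 68.70² − (x + 29.6)² − (y − 17.0)² with x = 7.810, y = -30.086, so z ≈ 33.213 ≈ 33.2 km.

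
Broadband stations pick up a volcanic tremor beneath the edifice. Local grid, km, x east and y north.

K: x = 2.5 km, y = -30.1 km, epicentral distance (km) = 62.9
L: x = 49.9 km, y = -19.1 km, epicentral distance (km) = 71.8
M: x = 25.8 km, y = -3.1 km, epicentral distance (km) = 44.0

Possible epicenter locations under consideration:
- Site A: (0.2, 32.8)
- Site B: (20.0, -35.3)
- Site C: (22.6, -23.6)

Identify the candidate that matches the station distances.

For each candidate, compare |candidate − station| to the reported distance:
Site A: residuals K 0.0, L 0.1, M 0.1 → max 0.1 km
Site B: residuals K 44.6, L 37.8, M 11.3 → max 44.6 km
Site C: residuals K 41.8, L 44.1, M 23.3 → max 44.1 km
Only Site A has all residuals ≈ 0.

Site A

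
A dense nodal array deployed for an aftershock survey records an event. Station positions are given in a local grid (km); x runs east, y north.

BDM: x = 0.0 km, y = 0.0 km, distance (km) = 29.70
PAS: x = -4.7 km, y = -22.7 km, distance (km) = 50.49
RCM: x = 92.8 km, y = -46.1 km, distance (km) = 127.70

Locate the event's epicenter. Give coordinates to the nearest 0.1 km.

Circle about each station: x² + y² = 29.70²; (x + 4.7)² + (y + 22.7)² = 50.49²; (x − 92.8)² + (y + 46.1)² = 127.70².
Subtracting the BDM equation from the PAS and RCM equations removes the quadratic terms:
-9.4 x − 45.4 y = -1129.77
185.6 x − 92.2 y = -4688.15
Solving the 2×2 system: x ≈ -11.7, y ≈ 27.3 km.
Check against BDM (with the unrounded x, y): √(x²+y²) = 29.71 ≈ 29.70 km. ✓

(-11.7, 27.3)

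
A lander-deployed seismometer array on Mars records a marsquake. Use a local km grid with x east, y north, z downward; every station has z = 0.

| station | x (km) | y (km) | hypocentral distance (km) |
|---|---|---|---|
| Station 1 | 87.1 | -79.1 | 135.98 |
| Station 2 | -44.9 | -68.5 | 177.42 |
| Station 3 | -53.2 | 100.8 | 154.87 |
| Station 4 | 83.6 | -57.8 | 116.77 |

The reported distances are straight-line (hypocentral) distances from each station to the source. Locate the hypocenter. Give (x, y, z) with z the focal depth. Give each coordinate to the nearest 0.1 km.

(79.8, 44.6, 56.0)

Each station gives a sphere (x−x_i)² + (y−y_i)² + z² = d_i² (stations at z=0).
Subtracting the Station 1 sphere from Station 2 and Station 3: z² cancels, leaving linear equations in x and y:
-264.0 x + 21.2 y = -20122.26
-280.6 x + 359.8 y = -6346.50
Solving: x ≈ 79.802, y ≈ 44.597 km (keep extra digits for the depth step; rounded: 79.8, 44.6).
Then from the Station 1 sphere: z² = 135.98² − (x − 87.1)² − (y + 79.1)² with x = 79.802, y = 44.597, so z ≈ 56.003 ≈ 56.0 km.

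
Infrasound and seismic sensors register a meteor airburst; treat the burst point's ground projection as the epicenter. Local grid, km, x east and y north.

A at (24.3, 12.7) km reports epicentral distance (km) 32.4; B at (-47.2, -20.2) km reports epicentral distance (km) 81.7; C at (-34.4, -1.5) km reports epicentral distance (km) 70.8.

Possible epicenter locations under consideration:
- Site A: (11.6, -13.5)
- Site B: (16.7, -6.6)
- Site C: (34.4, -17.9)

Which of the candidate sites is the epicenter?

Site C

For each candidate, compare |candidate − station| to the reported distance:
Site A: residuals A 3.3, B 22.5, C 23.3 → max 23.3 km
Site B: residuals A 11.7, B 16.4, C 19.4 → max 19.4 km
Site C: residuals A 0.2, B 0.1, C 0.1 → max 0.2 km
Only Site C has all residuals ≈ 0.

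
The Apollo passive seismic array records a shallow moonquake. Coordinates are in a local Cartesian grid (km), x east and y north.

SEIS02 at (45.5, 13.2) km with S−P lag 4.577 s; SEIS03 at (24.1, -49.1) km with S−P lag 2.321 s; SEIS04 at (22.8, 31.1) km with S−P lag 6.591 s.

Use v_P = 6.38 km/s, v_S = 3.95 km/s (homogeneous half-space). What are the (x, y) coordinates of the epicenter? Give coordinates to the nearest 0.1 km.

Distance from S−P lag: d = Δt · v_P v_S / (v_P − v_S) = Δt · (6.38·3.95)/(6.38−3.95) ≈ 10.3708·Δt.
So d_SEIS02 = 47.47, d_SEIS03 = 24.07, d_SEIS04 = 68.35 km.
Circle about each station: (x − 45.5)² + (y − 13.2)² = 47.47²; (x − 24.1)² + (y + 49.1)² = 24.07²; (x − 22.8)² + (y − 31.1)² = 68.35².
Subtracting the SEIS02 equation from the SEIS03 and SEIS04 equations removes the quadratic terms:
-42.8 x − 124.6 y = 2421.17
-45.4 x + 35.8 y = -3175.76
Solving the 2×2 system: x ≈ 43.0, y ≈ -34.2 km.

(43.0, -34.2)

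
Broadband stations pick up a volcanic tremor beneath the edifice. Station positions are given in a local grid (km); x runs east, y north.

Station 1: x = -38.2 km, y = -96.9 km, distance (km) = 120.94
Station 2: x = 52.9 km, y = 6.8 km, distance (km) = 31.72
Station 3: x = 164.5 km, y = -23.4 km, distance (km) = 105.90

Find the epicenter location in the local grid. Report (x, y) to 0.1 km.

Circle about each station: (x + 38.2)² + (y + 96.9)² = 120.94²; (x − 52.9)² + (y − 6.8)² = 31.72²; (x − 164.5)² + (y + 23.4)² = 105.90².
Subtracting the Station 1 equation from the Station 2 and Station 3 equations removes the quadratic terms:
182.2 x + 207.4 y = 5616.13
405.4 x + 147.0 y = 20170.63
Solving the 2×2 system: x ≈ 58.6, y ≈ -24.4 km.

(58.6, -24.4)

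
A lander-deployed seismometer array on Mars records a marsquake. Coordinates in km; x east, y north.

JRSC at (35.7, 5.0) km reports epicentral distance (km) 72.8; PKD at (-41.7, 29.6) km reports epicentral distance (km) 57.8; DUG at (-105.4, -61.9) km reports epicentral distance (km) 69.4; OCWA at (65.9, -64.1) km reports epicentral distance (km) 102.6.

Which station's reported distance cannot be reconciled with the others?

Solve using three stations at a time. Using JRSC, PKD, OCWA (subtract circle equations pairwise → linear system) gives (x, y) ≈ (-29.7, -26.9).
Distances from that point to each station vs reported:
  JRSC: calculated 72.8 vs reported 72.8 → residual 0.0 km
  PKD: calculated 57.8 vs reported 57.8 → residual 0.0 km
  DUG: calculated 83.4 vs reported 69.4 → residual 14.0 km
  OCWA: calculated 102.6 vs reported 102.6 → residual 0.0 km
JRSC, PKD, OCWA are mutually consistent (residuals ≈ 0); DUG is off by 14.0 km.

DUG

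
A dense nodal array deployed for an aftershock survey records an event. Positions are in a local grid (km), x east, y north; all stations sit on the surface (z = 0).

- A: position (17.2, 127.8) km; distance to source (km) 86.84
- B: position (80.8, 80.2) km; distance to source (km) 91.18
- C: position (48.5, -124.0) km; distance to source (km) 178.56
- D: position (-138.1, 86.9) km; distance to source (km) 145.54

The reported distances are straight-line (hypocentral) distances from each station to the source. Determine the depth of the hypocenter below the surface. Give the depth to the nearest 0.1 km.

23.6 km

Each station gives a sphere (x−x_i)² + (y−y_i)² + z² = d_i² (stations at z=0).
Subtracting the A sphere from B and C: z² cancels, leaving linear equations in x and y:
127.2 x − 95.2 y = -4440.61
62.6 x − 503.6 y = -23242.92
Solving: x ≈ -0.406, y ≈ 46.103 km (keep extra digits for the depth step; rounded: -0.4, 46.1).
Then from the A sphere: z² = 86.84² − (x − 17.2)² − (y − 127.8)² with x = -0.406, y = 46.103, so z ≈ 23.597 ≈ 23.6 km.
Check against D (with the unrounded solution): distance 145.54 ≈ 145.54 km. ✓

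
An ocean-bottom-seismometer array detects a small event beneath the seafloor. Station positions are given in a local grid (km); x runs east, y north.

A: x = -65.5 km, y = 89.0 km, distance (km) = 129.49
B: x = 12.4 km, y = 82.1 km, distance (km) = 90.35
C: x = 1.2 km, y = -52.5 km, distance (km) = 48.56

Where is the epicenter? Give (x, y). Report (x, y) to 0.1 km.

x ≈ 20.4 km, y ≈ -7.9 km

Circle about each station: (x + 65.5)² + (y − 89.0)² = 129.49²; (x − 12.4)² + (y − 82.1)² = 90.35²; (x − 1.2)² + (y + 52.5)² = 48.56².
Subtracting the A equation from the B and C equations removes the quadratic terms:
155.8 x − 13.8 y = 3287.46
133.4 x − 283.0 y = 4956.03
Solving the 2×2 system: x ≈ 20.4, y ≈ -7.9 km.
Check against A (with the unrounded x, y): √((x + 65.5)²+(y − 89.0)²) = 129.49 ≈ 129.49 km. ✓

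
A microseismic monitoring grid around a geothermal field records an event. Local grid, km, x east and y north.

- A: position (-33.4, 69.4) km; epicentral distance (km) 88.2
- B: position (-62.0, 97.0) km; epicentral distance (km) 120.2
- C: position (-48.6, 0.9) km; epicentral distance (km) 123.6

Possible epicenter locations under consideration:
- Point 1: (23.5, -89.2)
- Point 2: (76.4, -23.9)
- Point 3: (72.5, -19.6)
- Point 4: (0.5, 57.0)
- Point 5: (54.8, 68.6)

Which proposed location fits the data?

Point 5

For each candidate, compare |candidate − station| to the reported distance:
Point 1: residuals A 80.3, B 84.7, C 8.2 → max 84.7 km
Point 2: residuals A 55.9, B 63.6, C 3.8 → max 63.6 km
Point 3: residuals A 50.1, B 57.8, C 0.8 → max 57.8 km
Point 4: residuals A 52.1, B 46.0, C 49.0 → max 52.1 km
Point 5: residuals A 0.0, B 0.0, C 0.0 → max 0.0 km
Only Point 5 has all residuals ≈ 0.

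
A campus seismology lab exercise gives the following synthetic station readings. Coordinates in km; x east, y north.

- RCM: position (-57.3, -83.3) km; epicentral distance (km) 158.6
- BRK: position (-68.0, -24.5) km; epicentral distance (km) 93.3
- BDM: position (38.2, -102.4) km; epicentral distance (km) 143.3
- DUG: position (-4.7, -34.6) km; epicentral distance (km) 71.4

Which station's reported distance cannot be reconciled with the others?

RCM

Solve using three stations at a time. Using BRK, BDM, DUG (subtract circle equations pairwise → linear system) gives (x, y) ≈ (2.7, 36.4).
Distances from that point to each station vs reported:
  RCM: calculated 133.9 vs reported 158.6 → residual 24.7 km
  BRK: calculated 93.3 vs reported 93.3 → residual 0.0 km
  BDM: calculated 143.3 vs reported 143.3 → residual 0.0 km
  DUG: calculated 71.4 vs reported 71.4 → residual 0.0 km
BRK, BDM, DUG are mutually consistent (residuals ≈ 0); RCM is off by 24.7 km.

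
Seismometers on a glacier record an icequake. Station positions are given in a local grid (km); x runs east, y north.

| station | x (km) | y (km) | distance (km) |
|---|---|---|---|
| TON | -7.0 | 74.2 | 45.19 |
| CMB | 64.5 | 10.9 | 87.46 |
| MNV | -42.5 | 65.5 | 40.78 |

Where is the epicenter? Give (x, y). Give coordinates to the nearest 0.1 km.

x ≈ -20.6 km, y ≈ 31.1 km

Circle about each station: (x + 7.0)² + (y − 74.2)² = 45.19²; (x − 64.5)² + (y − 10.9)² = 87.46²; (x + 42.5)² + (y − 65.5)² = 40.78².
Subtracting pairs of circle equations eliminates x²+y² and gives linear equations (the radical axes):
143.0 x − 126.6 y = -6882.70
-71.0 x − 17.4 y = 920.99
Solving the 2×2 system: x ≈ -20.6, y ≈ 31.1 km.
Check against TON (with the unrounded x, y): √((x + 7.0)²+(y − 74.2)²) = 45.19 ≈ 45.19 km. ✓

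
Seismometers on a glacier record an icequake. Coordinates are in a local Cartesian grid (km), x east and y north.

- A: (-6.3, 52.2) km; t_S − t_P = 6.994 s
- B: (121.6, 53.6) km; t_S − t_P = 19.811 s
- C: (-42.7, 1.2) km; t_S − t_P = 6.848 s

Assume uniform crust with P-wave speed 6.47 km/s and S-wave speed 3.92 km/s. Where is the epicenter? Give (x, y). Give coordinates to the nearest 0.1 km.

Distance from S−P lag: d = Δt · v_P v_S / (v_P − v_S) = Δt · (6.47·3.92)/(6.47−3.92) ≈ 9.9460·Δt.
So d_A = 69.56, d_B = 197.04, d_C = 68.11 km.
Circle about each station: (x + 6.3)² + (y − 52.2)² = 69.56²; (x − 121.6)² + (y − 53.6)² = 197.04²; (x + 42.7)² + (y − 1.2)² = 68.11².
Subtracting pairs of circle equations eliminates x²+y² and gives linear equations (the radical axes):
255.8 x + 2.8 y = -19091.18
-72.8 x − 102.0 y = -740.18
Solving the 2×2 system: x ≈ -75.3, y ≈ 61.0 km.
Check against A (with the unrounded x, y): √((x + 6.3)²+(y − 52.2)²) = 69.56 ≈ 69.56 km. ✓

x ≈ -75.3 km, y ≈ 61.0 km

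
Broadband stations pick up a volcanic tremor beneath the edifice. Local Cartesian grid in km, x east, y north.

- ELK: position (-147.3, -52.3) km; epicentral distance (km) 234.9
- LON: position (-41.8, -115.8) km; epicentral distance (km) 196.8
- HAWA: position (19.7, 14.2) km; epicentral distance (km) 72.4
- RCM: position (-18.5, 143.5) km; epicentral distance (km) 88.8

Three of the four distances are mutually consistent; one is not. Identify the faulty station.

LON

Solve using three stations at a time. Using ELK, HAWA, RCM (subtract circle equations pairwise → linear system) gives (x, y) ≈ (45.5, 81.9).
Distances from that point to each station vs reported:
  ELK: calculated 234.9 vs reported 234.9 → residual 0.0 km
  LON: calculated 216.1 vs reported 196.8 → residual 19.3 km
  HAWA: calculated 72.5 vs reported 72.4 → residual 0.1 km
  RCM: calculated 88.8 vs reported 88.8 → residual 0.0 km
ELK, HAWA, RCM are mutually consistent (residuals ≈ 0); LON is off by 19.3 km.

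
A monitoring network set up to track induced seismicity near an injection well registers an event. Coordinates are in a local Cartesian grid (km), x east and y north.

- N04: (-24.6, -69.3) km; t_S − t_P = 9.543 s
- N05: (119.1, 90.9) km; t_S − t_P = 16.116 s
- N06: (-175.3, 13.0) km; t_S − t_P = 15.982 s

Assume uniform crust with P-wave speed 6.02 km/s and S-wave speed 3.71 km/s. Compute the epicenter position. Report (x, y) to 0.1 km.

x ≈ -21.1 km, y ≈ 22.9 km

Distance from S−P lag: d = Δt · v_P v_S / (v_P − v_S) = Δt · (6.02·3.71)/(6.02−3.71) ≈ 9.6685·Δt.
So d_N04 = 92.27, d_N05 = 155.82, d_N06 = 154.52 km.
Circle about each station: (x + 24.6)² + (y + 69.3)² = 92.27²; (x − 119.1)² + (y − 90.9)² = 155.82²; (x + 175.3)² + (y − 13.0)² = 154.52².
Subtracting pairs of circle equations eliminates x²+y² and gives linear equations (the radical axes):
287.4 x + 320.4 y = 1273.85
-301.4 x + 164.6 y = 10128.76
Solving the 2×2 system: x ≈ -21.1, y ≈ 22.9 km.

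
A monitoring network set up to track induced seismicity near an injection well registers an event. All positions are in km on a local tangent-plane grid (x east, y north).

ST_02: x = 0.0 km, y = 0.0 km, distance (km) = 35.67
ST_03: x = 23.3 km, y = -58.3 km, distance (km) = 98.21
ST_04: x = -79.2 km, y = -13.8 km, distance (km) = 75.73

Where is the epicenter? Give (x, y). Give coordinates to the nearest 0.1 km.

Circle about each station: x² + y² = 35.67²; (x − 23.3)² + (y + 58.3)² = 98.21²; (x + 79.2)² + (y + 13.8)² = 75.73².
Subtracting the ST_02 equation from the ST_03 and ST_04 equations removes the quadratic terms:
46.6 x − 116.6 y = -4431.08
-158.4 x − 27.6 y = 2000.40
Solving the 2×2 system: x ≈ -18.0, y ≈ 30.8 km.
Check against ST_02 (with the unrounded x, y): √(x²+y²) = 35.68 ≈ 35.67 km. ✓

-18.0 km east, 30.8 km north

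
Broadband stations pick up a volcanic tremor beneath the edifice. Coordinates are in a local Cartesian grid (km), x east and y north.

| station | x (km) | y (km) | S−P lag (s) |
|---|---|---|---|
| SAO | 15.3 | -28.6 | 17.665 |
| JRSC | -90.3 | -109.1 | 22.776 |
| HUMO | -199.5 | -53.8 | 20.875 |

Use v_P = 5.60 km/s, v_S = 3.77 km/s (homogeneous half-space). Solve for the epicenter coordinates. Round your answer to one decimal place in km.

Distance from S−P lag: d = Δt · v_P v_S / (v_P − v_S) = Δt · (5.60·3.77)/(5.60−3.77) ≈ 11.5366·Δt.
So d_SAO = 203.79, d_JRSC = 262.76, d_HUMO = 240.83 km.
Circle about each station: (x − 15.3)² + (y + 28.6)² = 203.79²; (x + 90.3)² + (y + 109.1)² = 262.76²; (x + 199.5)² + (y + 53.8)² = 240.83².
Subtracting the SAO equation from the JRSC and HUMO equations removes the quadratic terms:
-211.2 x − 161.0 y = -8507.60
-429.6 x − 50.4 y = 25173.92
Solving the 2×2 system: x ≈ -76.6, y ≈ 153.3 km.

(-76.6, 153.3)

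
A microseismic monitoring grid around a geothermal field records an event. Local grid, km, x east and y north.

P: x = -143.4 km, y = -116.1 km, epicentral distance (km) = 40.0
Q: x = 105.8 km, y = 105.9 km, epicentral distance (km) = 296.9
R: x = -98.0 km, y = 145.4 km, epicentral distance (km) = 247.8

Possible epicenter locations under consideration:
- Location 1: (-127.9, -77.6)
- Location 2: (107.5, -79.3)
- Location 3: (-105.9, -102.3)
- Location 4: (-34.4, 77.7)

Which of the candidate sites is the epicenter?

Location 3

For each candidate, compare |candidate − station| to the reported distance:
Location 1: residuals P 1.5, Q 0.2, R 22.8 → max 22.8 km
Location 2: residuals P 213.6, Q 111.7, R 56.7 → max 213.6 km
Location 3: residuals P 0.0, Q 0.0, R 0.0 → max 0.0 km
Location 4: residuals P 182.3, Q 153.9, R 154.9 → max 182.3 km
Only Location 3 has all residuals ≈ 0.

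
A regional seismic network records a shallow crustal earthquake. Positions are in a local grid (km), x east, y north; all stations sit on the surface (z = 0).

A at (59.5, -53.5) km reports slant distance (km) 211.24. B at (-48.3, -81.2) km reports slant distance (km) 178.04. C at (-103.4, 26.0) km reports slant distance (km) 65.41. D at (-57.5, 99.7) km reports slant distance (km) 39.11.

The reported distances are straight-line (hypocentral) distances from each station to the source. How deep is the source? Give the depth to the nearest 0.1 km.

6.8 km

Each station gives a sphere (x−x_i)² + (y−y_i)² + z² = d_i² (stations at z=0).
Subtracting the A sphere from B and C: z² cancels, leaving linear equations in x and y:
-215.6 x − 55.4 y = 15447.93
-325.8 x + 159.0 y = 45308.93
Solving: x ≈ -94.905, y ≈ 90.497 km (keep extra digits for the depth step; rounded: -94.9, 90.5).
Then from the A sphere: z² = 211.24² − (x − 59.5)² − (y + 53.5)² with x = -94.905, y = 90.497, so z ≈ 6.804 ≈ 6.8 km.
Check against D (with the unrounded solution): distance 39.12 ≈ 39.11 km. ✓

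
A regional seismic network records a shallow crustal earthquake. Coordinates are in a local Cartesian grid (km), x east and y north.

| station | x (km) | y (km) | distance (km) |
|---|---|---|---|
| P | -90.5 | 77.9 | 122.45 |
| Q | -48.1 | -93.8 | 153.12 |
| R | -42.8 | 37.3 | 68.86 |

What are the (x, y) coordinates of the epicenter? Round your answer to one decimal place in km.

Circle about each station: (x + 90.5)² + (y − 77.9)² = 122.45²; (x + 48.1)² + (y + 93.8)² = 153.12²; (x + 42.8)² + (y − 37.3)² = 68.86².
Subtracting pairs of circle equations eliminates x²+y² and gives linear equations (the radical axes):
84.8 x − 343.4 y = -11598.34
95.4 x − 81.2 y = -783.23
Solving the 2×2 system: x ≈ 26.0, y ≈ 40.2 km.

x ≈ 26.0 km, y ≈ 40.2 km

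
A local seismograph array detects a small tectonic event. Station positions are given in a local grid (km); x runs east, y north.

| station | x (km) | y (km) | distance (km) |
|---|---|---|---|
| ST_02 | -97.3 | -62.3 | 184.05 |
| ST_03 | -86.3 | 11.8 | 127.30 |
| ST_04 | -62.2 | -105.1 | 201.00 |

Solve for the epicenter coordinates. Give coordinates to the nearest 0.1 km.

23.1 km east, 76.9 km north

Circle about each station: (x + 97.3)² + (y + 62.3)² = 184.05²; (x + 86.3)² + (y − 11.8)² = 127.30²; (x + 62.2)² + (y + 105.1)² = 201.00².
Subtracting pairs of circle equations eliminates x²+y² and gives linear equations (the radical axes):
22.0 x + 148.2 y = 11907.46
70.2 x − 85.6 y = -4960.33
Solving the 2×2 system: x ≈ 23.1, y ≈ 76.9 km.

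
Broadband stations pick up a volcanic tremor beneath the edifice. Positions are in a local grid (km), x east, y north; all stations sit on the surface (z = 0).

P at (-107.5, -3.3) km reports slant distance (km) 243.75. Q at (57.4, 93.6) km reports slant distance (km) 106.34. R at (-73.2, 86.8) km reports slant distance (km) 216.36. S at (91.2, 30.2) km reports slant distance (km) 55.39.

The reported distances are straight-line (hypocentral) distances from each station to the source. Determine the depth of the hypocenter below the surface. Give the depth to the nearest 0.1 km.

depth ≈ 38.1 km

Each station gives a sphere (x−x_i)² + (y−y_i)² + z² = d_i² (stations at z=0).
Subtracting the P sphere from Q and R: z² cancels, leaving linear equations in x and y:
329.8 x + 193.8 y = 48594.45
68.6 x + 180.2 y = 13927.75
Solving: x ≈ 131.299, y ≈ 27.307 km (keep extra digits for the depth step; rounded: 131.3, 27.3).
Then from the P sphere: z² = 243.75² − (x + 107.5)² − (y + 3.3)² with x = 131.299, y = 27.307, so z ≈ 38.109 ≈ 38.1 km.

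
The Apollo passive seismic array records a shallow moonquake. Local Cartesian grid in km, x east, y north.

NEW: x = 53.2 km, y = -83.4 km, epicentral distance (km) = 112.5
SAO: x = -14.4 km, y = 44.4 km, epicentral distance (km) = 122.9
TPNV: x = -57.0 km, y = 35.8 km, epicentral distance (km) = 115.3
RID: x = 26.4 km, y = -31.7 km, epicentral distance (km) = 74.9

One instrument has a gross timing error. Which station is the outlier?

NEW

Solve using three stations at a time. Using SAO, TPNV, RID (subtract circle equations pairwise → linear system) gives (x, y) ≈ (-33.3, -77.1).
Distances from that point to each station vs reported:
  NEW: calculated 86.7 vs reported 112.5 → residual 25.8 km
  SAO: calculated 123.0 vs reported 122.9 → residual 0.1 km
  TPNV: calculated 115.4 vs reported 115.3 → residual 0.1 km
  RID: calculated 75.0 vs reported 74.9 → residual 0.1 km
SAO, TPNV, RID are mutually consistent (residuals ≈ 0); NEW is off by 25.8 km.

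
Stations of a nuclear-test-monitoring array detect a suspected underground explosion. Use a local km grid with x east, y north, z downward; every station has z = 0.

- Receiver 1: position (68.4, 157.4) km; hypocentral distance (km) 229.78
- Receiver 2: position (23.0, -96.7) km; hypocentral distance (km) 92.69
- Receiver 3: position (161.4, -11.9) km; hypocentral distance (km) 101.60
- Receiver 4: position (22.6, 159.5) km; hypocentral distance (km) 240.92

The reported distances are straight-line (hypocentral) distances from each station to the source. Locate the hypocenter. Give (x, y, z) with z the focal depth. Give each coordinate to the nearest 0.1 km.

Each station gives a sphere (x−x_i)² + (y−y_i)² + z² = d_i² (stations at z=0).
Subtracting the Receiver 1 sphere from Receiver 2 and Receiver 3: z² cancels, leaving linear equations in x and y:
-90.8 x − 508.2 y = 24633.98
186.0 x − 338.6 y = 39214.54
Solving: x ≈ 92.502, y ≈ -65.000 km (keep extra digits for the depth step; rounded: 92.5, -65.0).
Then from the Receiver 1 sphere: z² = 229.78² − (x − 68.4)² − (y − 157.4)² with x = 92.502, y = -65.000, so z ≈ 52.499 ≈ 52.5 km.

x ≈ 92.5 km, y ≈ -65.0 km, depth ≈ 52.5 km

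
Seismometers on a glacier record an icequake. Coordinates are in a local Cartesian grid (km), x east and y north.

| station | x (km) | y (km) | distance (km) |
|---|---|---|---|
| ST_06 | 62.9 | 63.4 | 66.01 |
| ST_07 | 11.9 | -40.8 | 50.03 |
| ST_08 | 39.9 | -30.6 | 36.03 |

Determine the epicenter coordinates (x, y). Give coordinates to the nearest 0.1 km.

(32.7, 4.7)

Circle about each station: (x − 62.9)² + (y − 63.4)² = 66.01²; (x − 11.9)² + (y + 40.8)² = 50.03²; (x − 39.9)² + (y + 30.6)² = 36.03².
Subtracting the ST_06 equation from the ST_07 and ST_08 equations removes the quadratic terms:
-102.0 x − 208.4 y = -4315.40
-46.0 x − 188.0 y = -2388.44
Solving the 2×2 system: x ≈ 32.7, y ≈ 4.7 km.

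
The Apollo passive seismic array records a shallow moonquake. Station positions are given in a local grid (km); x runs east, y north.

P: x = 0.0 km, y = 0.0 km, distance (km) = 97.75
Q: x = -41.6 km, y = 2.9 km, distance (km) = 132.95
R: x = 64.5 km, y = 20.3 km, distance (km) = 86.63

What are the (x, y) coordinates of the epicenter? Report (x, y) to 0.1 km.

Circle about each station: x² + y² = 97.75²; (x + 41.6)² + (y − 2.9)² = 132.95²; (x − 64.5)² + (y − 20.3)² = 86.63².
Subtracting pairs of circle equations eliminates x²+y² and gives linear equations (the radical axes):
-83.2 x + 5.8 y = -6381.67
129.0 x + 40.6 y = 6622.65
Solving the 2×2 system: x ≈ 72.1, y ≈ -66.0 km.

(72.1, -66.0)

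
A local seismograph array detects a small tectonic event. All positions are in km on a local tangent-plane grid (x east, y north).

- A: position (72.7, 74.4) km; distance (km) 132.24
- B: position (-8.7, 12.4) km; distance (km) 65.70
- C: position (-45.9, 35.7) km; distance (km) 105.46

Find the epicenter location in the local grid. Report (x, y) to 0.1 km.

Circle about each station: (x − 72.7)² + (y − 74.4)² = 132.24²; (x + 8.7)² + (y − 12.4)² = 65.70²; (x + 45.9)² + (y − 35.7)² = 105.46².
Subtracting pairs of circle equations eliminates x²+y² and gives linear equations (the radical axes):
-162.8 x − 124.0 y = 2579.73
-237.2 x − 77.4 y = -1073.74
Solving the 2×2 system: x ≈ 19.8, y ≈ -46.8 km.
Check against A (with the unrounded x, y): √((x − 72.7)²+(y − 74.4)²) = 132.24 ≈ 132.24 km. ✓

x ≈ 19.8 km, y ≈ -46.8 km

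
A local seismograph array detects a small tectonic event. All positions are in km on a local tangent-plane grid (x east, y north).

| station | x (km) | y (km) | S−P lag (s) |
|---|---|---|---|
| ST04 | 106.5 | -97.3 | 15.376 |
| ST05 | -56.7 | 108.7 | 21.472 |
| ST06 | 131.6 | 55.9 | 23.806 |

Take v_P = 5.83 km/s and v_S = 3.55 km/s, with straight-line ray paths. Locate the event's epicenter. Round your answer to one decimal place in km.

x ≈ -32.5 km, y ≈ -84.7 km

Distance from S−P lag: d = Δt · v_P v_S / (v_P − v_S) = Δt · (5.83·3.55)/(5.83−3.55) ≈ 9.0774·Δt.
So d_ST04 = 139.57, d_ST05 = 194.91, d_ST06 = 216.10 km.
Circle about each station: (x − 106.5)² + (y + 97.3)² = 139.57²; (x + 56.7)² + (y − 108.7)² = 194.91²; (x − 131.6)² + (y − 55.9)² = 216.10².
Subtracting pairs of circle equations eliminates x²+y² and gives linear equations (the radical axes):
-326.4 x + 412.0 y = -24289.08
50.2 x + 306.4 y = -27585.60
Solving the 2×2 system: x ≈ -32.5, y ≈ -84.7 km.
Check against ST04 (with the unrounded x, y): √((x − 106.5)²+(y + 97.3)²) = 139.57 ≈ 139.57 km. ✓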